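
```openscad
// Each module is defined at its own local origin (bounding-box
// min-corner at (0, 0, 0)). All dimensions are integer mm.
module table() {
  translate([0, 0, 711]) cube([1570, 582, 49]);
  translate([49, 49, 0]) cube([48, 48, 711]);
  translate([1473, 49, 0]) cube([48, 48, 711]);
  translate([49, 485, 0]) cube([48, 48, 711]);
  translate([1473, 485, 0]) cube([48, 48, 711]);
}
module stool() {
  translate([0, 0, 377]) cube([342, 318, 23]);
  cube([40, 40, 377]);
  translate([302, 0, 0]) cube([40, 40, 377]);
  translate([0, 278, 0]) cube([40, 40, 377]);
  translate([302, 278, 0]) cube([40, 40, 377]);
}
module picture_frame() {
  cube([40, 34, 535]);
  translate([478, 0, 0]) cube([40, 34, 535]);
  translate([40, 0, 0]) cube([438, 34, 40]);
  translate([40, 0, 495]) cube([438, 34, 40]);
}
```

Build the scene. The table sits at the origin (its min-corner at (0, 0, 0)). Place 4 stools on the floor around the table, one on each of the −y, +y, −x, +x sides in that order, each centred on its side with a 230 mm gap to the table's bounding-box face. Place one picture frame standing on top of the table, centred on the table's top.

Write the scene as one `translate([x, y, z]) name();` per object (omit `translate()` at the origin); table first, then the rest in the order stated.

table();
translate([614, -548, 0]) stool();
translate([614, 812, 0]) stool();
translate([-572, 132, 0]) stool();
translate([1800, 132, 0]) stool();
translate([526, 274, 760]) picture_frame();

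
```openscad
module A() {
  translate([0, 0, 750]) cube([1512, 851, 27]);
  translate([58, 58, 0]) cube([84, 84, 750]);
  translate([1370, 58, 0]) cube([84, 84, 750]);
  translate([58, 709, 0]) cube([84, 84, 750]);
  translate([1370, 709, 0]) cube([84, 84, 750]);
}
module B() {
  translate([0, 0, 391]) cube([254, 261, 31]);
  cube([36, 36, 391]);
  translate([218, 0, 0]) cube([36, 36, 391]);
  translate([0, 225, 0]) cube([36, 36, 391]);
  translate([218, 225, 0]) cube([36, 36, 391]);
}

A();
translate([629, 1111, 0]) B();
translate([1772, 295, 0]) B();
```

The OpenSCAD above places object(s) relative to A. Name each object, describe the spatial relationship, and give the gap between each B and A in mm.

Each stool's nearest face is 260 mm from the table's bounding box.

A is a table. B is a stool. Two stools sit around the table at the +y, +x sides. The gap between each stool and the table is 260 mm.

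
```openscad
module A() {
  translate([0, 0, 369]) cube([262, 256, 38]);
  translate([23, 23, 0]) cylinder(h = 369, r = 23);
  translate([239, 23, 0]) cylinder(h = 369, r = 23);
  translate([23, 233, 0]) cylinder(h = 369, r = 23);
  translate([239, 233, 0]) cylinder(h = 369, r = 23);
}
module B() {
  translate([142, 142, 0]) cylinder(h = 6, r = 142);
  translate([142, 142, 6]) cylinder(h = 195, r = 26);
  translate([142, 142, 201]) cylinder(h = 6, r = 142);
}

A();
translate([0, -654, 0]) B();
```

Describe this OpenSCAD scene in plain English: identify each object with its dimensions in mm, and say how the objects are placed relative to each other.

A is a simple wooden stool: a rectangular seat 262 mm (x) by 256 mm (y), 38 mm thick, top face at z = 407 mm, on four round legs, each 46 mm in diameter. The legs rest on z = 0, each leg's axis is inset half a diameter from the nearest pair of seat edges (so the leg's bounding box is flush with the corner).

B is a spool: two coaxial disc flanges of radius 142 mm and thickness 6 mm, joined by a core cylinder of radius 26 mm and height 195 mm. The lower flange rests on z = 0 and the three cylinders share a vertical axis.

The spool is on the floor beside the stool on its −y side.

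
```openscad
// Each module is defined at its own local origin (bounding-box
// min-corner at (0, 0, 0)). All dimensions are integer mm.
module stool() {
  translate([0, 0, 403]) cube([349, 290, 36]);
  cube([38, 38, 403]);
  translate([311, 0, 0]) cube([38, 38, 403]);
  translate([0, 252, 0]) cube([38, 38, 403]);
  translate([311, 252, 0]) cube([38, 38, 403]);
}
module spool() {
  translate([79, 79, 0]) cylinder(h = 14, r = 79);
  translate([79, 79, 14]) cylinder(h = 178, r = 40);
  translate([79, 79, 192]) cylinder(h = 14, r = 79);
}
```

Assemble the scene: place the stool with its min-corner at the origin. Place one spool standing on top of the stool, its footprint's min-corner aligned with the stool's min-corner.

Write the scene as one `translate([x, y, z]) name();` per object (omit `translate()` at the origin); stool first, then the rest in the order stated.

stool();
translate([0, 0, 439]) spool();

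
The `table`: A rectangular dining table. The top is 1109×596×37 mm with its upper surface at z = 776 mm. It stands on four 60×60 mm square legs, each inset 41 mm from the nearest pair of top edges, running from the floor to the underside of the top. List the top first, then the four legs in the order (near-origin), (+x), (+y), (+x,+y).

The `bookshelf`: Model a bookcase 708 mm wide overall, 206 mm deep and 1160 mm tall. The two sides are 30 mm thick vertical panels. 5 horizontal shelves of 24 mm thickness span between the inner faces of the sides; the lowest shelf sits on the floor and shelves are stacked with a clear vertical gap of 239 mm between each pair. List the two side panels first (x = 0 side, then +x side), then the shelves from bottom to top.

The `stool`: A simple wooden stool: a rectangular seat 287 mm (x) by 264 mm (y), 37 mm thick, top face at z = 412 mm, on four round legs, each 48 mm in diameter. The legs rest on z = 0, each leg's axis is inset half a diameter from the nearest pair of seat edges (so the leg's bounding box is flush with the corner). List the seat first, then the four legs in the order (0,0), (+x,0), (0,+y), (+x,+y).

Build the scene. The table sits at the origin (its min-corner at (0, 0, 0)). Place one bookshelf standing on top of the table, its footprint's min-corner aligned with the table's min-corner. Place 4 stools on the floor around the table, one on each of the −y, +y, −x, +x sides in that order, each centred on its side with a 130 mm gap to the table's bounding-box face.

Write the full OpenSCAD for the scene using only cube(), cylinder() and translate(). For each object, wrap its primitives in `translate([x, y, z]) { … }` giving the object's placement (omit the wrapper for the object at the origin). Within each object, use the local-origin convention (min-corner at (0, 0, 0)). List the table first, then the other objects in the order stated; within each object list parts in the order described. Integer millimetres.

translate([0, 0, 739]) cube([1109, 596, 37]);
translate([41, 41, 0]) cube([60, 60, 739]);
translate([1008, 41, 0]) cube([60, 60, 739]);
translate([41, 495, 0]) cube([60, 60, 739]);
translate([1008, 495, 0]) cube([60, 60, 739]);
translate([0, 0, 776]) {
  cube([30, 206, 1160]);
  translate([678, 0, 0]) cube([30, 206, 1160]);
  translate([30, 0, 0]) cube([648, 206, 24]);
  translate([30, 0, 263]) cube([648, 206, 24]);
  translate([30, 0, 526]) cube([648, 206, 24]);
  translate([30, 0, 789]) cube([648, 206, 24]);
  translate([30, 0, 1052]) cube([648, 206, 24]);
}
translate([411, -394, 0]) {
  translate([0, 0, 375]) cube([287, 264, 37]);
  translate([24, 24, 0]) cylinder(h = 375, r = 24);
  translate([263, 24, 0]) cylinder(h = 375, r = 24);
  translate([24, 240, 0]) cylinder(h = 375, r = 24);
  translate([263, 240, 0]) cylinder(h = 375, r = 24);
}
translate([411, 726, 0]) {
  translate([0, 0, 375]) cube([287, 264, 37]);
  translate([24, 24, 0]) cylinder(h = 375, r = 24);
  translate([263, 24, 0]) cylinder(h = 375, r = 24);
  translate([24, 240, 0]) cylinder(h = 375, r = 24);
  translate([263, 240, 0]) cylinder(h = 375, r = 24);
}
translate([-417, 166, 0]) {
  translate([0, 0, 375]) cube([287, 264, 37]);
  translate([24, 24, 0]) cylinder(h = 375, r = 24);
  translate([263, 24, 0]) cylinder(h = 375, r = 24);
  translate([24, 240, 0]) cylinder(h = 375, r = 24);
  translate([263, 240, 0]) cylinder(h = 375, r = 24);
}
translate([1239, 166, 0]) {
  translate([0, 0, 375]) cube([287, 264, 37]);
  translate([24, 24, 0]) cylinder(h = 375, r = 24);
  translate([263, 24, 0]) cylinder(h = 375, r = 24);
  translate([24, 240, 0]) cylinder(h = 375, r = 24);
  translate([263, 240, 0]) cylinder(h = 375, r = 24);
}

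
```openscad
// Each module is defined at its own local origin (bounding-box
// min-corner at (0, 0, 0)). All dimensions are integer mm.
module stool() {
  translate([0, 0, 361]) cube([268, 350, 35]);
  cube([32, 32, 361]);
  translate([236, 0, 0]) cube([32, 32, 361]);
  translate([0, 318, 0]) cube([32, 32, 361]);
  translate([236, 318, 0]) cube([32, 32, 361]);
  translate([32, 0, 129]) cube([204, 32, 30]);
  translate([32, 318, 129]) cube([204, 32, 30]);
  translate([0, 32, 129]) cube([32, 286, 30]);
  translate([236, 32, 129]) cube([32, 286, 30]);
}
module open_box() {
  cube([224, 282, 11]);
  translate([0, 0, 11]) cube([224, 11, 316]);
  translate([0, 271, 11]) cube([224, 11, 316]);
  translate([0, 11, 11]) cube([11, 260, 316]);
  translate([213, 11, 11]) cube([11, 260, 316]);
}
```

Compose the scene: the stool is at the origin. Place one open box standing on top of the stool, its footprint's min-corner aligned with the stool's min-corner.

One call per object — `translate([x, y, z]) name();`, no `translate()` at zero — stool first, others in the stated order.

stool();
translate([0, 0, 396]) open_box();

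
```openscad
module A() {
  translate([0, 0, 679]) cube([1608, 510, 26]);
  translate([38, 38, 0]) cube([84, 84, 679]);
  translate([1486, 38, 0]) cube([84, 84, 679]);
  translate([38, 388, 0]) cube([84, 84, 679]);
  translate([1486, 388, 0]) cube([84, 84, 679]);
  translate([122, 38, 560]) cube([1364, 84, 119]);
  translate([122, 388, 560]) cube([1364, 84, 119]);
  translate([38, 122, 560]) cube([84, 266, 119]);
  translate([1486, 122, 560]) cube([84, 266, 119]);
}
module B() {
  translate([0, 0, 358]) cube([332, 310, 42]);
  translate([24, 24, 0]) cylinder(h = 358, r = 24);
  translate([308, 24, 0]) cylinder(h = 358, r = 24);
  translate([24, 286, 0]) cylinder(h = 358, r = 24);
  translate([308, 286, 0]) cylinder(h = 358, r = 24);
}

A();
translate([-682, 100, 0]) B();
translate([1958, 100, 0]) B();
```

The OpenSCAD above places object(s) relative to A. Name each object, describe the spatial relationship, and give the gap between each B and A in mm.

Each stool's nearest face is 350 mm from the table's bounding box.

A is a table. B is a stool. Two stools sit around the table at the −x, +x sides. The gap between each stool and the table is 350 mm.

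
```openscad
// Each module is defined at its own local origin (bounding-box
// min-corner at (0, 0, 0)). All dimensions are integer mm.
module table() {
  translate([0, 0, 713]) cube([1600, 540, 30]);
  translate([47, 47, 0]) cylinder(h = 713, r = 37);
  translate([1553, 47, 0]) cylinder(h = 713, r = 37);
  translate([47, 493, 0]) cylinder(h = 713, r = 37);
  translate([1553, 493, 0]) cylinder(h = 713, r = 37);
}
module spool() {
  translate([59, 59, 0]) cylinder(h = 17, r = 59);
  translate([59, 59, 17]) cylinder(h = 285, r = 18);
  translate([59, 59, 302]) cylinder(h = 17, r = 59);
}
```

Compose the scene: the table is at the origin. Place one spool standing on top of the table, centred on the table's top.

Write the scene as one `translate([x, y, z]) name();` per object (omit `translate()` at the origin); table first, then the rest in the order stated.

table();
translate([741, 211, 743]) spool();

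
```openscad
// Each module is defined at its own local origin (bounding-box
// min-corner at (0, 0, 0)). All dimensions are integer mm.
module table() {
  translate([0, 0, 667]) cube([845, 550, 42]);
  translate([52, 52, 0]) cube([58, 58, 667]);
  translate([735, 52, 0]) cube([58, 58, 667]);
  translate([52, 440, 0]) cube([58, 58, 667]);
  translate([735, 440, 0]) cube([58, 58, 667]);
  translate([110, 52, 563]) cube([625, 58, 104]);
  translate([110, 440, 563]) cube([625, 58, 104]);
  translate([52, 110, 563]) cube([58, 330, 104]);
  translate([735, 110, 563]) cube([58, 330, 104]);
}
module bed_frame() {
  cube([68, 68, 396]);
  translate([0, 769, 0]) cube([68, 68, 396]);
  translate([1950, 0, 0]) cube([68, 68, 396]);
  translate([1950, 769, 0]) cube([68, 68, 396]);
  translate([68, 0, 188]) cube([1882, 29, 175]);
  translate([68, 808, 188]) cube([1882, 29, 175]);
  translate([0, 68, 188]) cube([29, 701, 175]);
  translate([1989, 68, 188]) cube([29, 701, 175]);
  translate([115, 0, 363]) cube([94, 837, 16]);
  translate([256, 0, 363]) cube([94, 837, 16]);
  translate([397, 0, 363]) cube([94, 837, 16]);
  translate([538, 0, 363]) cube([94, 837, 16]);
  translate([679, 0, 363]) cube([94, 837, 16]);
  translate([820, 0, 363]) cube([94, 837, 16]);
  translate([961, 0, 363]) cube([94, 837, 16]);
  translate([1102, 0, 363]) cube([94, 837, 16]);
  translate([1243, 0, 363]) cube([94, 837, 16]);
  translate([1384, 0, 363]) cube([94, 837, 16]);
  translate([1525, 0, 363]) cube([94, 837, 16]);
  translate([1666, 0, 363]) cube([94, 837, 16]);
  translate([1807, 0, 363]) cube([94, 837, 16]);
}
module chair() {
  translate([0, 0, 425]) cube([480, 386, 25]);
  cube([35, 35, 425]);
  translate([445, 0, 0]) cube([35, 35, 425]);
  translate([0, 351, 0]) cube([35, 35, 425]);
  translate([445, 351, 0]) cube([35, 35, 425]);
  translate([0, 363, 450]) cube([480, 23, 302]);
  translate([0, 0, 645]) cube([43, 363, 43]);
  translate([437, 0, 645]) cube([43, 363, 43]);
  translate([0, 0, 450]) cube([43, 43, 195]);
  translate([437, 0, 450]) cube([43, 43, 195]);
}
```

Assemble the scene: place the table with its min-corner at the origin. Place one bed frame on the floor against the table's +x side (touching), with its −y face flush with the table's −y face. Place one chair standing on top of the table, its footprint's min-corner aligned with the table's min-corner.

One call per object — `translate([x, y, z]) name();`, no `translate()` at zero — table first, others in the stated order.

table();
translate([845, 0, 0]) bed_frame();
translate([0, 0, 709]) chair();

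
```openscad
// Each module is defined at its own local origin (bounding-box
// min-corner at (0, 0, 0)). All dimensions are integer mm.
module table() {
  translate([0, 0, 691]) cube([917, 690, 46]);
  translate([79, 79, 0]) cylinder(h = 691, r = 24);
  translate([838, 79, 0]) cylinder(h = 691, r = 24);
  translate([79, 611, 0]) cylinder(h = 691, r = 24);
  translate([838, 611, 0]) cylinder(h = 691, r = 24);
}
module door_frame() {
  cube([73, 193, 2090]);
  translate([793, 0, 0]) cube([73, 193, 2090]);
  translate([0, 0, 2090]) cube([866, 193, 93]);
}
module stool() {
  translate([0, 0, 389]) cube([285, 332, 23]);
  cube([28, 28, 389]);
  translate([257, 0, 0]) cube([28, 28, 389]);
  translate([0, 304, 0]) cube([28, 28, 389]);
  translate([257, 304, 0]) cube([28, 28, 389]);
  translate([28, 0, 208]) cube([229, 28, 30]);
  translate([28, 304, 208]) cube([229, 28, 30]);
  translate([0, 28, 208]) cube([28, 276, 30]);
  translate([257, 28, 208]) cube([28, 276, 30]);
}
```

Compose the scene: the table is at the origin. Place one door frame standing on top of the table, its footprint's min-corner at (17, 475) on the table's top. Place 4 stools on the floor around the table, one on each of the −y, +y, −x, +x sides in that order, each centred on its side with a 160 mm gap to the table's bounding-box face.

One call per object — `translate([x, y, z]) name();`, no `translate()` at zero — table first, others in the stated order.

table();
translate([17, 475, 737]) door_frame();
translate([316, -492, 0]) stool();
translate([316, 850, 0]) stool();
translate([-445, 179, 0]) stool();
translate([1077, 179, 0]) stool();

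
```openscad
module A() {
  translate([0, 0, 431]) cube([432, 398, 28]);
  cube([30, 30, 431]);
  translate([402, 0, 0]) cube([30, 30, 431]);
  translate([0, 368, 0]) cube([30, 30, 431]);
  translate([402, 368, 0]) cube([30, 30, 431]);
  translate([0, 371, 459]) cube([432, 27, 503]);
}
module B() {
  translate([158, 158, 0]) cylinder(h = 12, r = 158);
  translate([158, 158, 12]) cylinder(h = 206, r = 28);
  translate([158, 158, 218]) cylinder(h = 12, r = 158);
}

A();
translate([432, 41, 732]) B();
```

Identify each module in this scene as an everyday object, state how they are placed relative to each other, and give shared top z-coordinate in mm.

Both tops at z = 962 mm.

A is a chair. B is a spool. The spool is beside the chair with their tops flush at z = 962. The shared top z-coordinate is 962 mm.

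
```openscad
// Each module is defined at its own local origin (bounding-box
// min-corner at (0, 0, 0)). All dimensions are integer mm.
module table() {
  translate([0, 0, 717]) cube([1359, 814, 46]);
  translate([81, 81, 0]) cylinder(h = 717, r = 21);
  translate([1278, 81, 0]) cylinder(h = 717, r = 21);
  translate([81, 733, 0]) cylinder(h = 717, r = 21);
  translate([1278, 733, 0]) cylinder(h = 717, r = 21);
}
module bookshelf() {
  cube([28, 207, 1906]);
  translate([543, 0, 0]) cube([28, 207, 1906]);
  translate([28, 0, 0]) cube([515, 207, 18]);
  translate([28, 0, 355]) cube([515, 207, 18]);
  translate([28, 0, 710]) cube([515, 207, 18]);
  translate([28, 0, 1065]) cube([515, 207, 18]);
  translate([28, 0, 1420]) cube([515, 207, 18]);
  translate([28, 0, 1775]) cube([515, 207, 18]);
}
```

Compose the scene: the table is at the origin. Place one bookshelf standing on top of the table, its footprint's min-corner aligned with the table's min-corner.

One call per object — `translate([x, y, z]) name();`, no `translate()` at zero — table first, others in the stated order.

table();
translate([0, 0, 763]) bookshelf();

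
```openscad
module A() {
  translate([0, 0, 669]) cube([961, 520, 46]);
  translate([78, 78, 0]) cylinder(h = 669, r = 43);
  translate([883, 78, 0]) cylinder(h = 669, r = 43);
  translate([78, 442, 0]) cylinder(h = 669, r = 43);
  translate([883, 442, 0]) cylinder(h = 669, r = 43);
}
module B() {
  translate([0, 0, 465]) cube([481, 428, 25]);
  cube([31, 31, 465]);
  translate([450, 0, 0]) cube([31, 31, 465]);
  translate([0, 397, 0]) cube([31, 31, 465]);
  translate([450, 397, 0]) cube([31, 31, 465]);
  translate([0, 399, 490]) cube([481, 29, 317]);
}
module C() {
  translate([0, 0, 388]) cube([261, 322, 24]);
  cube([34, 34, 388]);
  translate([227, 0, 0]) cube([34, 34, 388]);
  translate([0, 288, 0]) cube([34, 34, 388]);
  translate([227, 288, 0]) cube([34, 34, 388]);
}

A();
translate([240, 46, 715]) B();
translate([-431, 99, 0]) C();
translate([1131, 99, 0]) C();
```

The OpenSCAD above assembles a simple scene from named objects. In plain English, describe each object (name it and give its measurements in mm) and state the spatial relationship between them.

A is a table: top 961 mm (x) × 520 mm (y), 46 mm thick, upper face at z = 715 mm, on four round legs of 86 mm diameter, each leg's bounding box inset 35 mm from the nearest pair of top edges, running from z = 0 to the bottom of the top.

B is a chair. The seat is a 481×428×25 mm slab with its top at z = 490 mm, on four 31×31 mm corner legs (flush with the seat edges, standing on z = 0). A flat backrest 29 mm thick, 317 mm tall, spans the full seat width and rises from the seat top along its +y edge, rear face flush with the rear of the seat.

C is a four-legged stool. The seat is a 261×322×24 mm slab whose top surface is at z = 412 mm; four square legs, each 34×34 mm in cross-section, run from the floor (z = 0) to the underside of the seat, each flush with a corner of the seat.

The chair is on top of the table, centred. Two stools sit around the table at the −x, +x sides.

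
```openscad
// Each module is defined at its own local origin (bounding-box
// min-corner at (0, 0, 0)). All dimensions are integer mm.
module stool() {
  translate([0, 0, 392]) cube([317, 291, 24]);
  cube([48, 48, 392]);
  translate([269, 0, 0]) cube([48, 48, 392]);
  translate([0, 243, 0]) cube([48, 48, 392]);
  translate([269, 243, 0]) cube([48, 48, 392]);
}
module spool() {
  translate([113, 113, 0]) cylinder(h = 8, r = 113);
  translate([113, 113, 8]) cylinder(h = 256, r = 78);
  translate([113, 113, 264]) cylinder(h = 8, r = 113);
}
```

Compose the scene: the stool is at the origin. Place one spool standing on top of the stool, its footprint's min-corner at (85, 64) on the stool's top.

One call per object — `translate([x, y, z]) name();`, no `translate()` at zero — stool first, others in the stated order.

stool();
translate([85, 64, 416]) spool();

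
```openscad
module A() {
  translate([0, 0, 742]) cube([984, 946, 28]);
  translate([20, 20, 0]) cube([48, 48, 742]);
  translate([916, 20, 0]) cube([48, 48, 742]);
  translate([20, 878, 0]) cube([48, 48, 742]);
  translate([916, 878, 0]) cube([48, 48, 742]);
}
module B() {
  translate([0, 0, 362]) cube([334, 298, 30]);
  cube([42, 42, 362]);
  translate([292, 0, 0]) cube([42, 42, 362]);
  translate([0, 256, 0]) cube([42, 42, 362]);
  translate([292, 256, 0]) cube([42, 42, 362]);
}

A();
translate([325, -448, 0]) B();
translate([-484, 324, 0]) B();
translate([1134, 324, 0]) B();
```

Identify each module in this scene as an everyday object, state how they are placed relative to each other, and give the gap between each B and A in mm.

Each stool's nearest face is 150 mm from the table's bounding box.

A is a table. B is a stool. Three stools sit around the table at the −y, −x, +x sides. The gap between each stool and the table is 150 mm.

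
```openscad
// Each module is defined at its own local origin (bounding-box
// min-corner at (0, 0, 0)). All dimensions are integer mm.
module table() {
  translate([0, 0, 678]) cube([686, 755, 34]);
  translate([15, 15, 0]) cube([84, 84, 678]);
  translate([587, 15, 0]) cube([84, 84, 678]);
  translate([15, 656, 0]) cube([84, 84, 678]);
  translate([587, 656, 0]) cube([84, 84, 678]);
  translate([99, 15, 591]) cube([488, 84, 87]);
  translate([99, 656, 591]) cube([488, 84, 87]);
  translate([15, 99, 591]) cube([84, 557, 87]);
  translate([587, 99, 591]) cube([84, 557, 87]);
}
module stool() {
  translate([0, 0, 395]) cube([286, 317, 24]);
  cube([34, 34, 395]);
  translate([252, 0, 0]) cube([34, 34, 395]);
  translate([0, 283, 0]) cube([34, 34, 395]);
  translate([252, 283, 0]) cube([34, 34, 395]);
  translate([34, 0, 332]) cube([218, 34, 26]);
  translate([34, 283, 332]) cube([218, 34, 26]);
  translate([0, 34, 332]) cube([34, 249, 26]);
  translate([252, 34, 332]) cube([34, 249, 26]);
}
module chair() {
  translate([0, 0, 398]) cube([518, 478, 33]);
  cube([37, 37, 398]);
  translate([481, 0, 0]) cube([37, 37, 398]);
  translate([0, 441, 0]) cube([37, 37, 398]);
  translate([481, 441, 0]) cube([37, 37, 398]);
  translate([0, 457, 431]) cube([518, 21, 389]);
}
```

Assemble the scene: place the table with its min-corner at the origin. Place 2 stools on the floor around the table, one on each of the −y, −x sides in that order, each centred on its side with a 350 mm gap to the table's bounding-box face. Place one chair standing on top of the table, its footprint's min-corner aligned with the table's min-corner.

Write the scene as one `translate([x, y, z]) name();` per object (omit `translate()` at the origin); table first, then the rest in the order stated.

table();
translate([200, -667, 0]) stool();
translate([-636, 219, 0]) stool();
translate([0, 0, 712]) chair();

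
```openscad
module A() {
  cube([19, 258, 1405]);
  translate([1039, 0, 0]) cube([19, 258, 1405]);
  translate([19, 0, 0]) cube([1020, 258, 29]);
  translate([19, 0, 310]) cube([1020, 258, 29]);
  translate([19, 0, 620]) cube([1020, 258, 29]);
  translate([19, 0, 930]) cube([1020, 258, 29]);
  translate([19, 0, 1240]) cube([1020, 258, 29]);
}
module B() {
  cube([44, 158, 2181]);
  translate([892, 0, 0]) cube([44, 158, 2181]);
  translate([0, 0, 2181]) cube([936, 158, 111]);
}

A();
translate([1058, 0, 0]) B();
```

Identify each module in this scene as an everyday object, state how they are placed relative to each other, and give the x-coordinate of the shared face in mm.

A is a bookshelf. B is a door frame. The door frame is against the bookshelf's +x side, with their −y faces flush. The x-coordinate of the shared face is 1058 mm.

The bookshelf's +x face and the door frame's −x face are both at x = 1058 mm.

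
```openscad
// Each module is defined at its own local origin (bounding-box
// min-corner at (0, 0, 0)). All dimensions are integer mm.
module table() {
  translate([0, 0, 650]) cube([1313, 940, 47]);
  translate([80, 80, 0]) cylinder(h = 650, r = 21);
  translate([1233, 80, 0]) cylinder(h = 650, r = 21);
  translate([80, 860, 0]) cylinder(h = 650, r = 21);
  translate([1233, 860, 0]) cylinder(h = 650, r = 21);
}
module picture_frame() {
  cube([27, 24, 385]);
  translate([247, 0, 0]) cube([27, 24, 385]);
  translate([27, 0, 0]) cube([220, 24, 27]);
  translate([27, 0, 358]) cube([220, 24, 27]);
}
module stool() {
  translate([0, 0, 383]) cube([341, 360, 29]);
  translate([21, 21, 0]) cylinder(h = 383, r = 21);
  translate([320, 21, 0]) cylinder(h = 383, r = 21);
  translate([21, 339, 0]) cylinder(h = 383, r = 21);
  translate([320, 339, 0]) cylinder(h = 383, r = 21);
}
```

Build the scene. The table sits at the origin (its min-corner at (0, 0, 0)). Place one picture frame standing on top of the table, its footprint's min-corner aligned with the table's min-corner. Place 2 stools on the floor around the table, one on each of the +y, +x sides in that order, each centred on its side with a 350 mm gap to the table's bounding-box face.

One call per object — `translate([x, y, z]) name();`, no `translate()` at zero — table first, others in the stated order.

table();
translate([0, 0, 697]) picture_frame();
translate([486, 1290, 0]) stool();
translate([1663, 290, 0]) stool();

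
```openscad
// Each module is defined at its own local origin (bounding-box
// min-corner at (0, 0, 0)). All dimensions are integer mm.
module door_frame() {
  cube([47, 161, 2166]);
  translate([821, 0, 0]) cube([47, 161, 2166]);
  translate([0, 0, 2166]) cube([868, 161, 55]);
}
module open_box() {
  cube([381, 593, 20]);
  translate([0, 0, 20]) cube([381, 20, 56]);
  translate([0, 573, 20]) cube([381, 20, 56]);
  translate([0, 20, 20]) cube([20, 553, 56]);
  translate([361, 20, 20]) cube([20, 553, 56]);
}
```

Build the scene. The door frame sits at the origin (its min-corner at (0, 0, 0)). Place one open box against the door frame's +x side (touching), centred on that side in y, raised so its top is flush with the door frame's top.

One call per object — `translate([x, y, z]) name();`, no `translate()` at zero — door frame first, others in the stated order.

door_frame();
translate([868, -216, 2145]) open_box();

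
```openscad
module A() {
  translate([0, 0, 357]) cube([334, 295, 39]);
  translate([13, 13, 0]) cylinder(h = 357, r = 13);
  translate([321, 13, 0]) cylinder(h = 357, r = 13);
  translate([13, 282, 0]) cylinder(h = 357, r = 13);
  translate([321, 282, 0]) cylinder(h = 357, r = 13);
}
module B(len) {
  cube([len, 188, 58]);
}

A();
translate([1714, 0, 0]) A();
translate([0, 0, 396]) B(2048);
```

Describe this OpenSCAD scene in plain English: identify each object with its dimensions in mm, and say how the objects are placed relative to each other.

A is a four-legged stool. The seat is a 334×295×39 mm slab whose top surface is at z = 396 mm; four round legs, each 26 mm in diameter, run from the floor (z = 0) to the underside of the seat, each leg's axis is inset half a diameter from the nearest pair of seat edges (so the leg's bounding box is flush with the corner).

B is a rectangular beam 2048 mm long (x), 188 mm deep (y), 58 mm thick (z).

The beam spans the tops of two stools placed 1380 mm apart, resting at z = 396 mm.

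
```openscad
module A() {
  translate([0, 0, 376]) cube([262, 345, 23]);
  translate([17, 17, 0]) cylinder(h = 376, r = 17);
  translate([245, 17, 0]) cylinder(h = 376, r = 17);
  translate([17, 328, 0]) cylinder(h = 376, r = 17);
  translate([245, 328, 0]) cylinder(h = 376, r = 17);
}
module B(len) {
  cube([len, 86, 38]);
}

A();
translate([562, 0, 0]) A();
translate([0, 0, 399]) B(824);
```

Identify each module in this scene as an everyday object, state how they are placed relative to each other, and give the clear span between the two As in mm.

Second stool starts at x = 562; first ends at x = 262; clear span = 562 − 262 = 300 mm.

A is a stool. B is a beam. A beam spans the tops of two stools. The clear span between the two stools is 300 mm.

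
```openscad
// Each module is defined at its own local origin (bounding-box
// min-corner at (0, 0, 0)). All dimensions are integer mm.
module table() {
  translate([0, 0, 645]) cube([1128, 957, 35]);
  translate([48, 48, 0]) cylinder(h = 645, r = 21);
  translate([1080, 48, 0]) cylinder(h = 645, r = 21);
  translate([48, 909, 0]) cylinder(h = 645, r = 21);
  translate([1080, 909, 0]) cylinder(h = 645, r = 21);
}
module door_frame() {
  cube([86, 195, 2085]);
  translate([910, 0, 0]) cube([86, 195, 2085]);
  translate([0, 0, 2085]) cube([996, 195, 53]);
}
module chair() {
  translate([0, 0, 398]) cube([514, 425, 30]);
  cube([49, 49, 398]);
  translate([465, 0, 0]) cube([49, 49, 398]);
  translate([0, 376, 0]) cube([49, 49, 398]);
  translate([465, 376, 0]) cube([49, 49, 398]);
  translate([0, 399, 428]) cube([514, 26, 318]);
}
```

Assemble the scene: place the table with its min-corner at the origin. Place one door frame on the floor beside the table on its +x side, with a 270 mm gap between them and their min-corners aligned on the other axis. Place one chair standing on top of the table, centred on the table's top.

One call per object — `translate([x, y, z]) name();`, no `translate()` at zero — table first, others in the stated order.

table();
translate([1398, 0, 0]) door_frame();
translate([307, 266, 680]) chair();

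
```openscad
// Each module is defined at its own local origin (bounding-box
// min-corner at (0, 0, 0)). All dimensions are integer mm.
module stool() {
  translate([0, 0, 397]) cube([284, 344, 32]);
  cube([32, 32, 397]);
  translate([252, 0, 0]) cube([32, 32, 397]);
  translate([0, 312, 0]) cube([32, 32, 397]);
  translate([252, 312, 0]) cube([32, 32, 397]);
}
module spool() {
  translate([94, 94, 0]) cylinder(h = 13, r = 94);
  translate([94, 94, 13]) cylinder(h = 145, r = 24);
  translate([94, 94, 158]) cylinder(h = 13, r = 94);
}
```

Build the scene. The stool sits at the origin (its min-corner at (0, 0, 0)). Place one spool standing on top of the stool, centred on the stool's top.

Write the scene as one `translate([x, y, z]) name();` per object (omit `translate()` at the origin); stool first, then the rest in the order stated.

stool();
translate([48, 78, 429]) spool();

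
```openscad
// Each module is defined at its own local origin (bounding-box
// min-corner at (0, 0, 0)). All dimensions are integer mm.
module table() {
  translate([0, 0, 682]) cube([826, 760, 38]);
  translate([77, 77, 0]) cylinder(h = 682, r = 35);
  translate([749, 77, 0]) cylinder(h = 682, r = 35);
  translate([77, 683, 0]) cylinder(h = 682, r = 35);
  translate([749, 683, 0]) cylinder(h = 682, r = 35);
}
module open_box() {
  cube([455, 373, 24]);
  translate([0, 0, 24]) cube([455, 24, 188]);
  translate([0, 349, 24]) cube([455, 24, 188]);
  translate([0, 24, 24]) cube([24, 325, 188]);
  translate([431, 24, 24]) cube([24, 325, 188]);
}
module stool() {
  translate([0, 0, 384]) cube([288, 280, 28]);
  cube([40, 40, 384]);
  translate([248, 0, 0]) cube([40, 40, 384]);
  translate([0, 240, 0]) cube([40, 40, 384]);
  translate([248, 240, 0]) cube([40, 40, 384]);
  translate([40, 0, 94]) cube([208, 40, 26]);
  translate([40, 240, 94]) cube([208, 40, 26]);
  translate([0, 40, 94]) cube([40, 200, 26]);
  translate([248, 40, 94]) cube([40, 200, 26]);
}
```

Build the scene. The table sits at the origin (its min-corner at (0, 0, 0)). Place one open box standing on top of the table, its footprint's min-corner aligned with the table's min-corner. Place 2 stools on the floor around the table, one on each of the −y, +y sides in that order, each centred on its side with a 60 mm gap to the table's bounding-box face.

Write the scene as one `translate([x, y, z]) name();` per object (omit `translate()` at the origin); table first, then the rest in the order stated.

table();
translate([0, 0, 720]) open_box();
translate([269, -340, 0]) stool();
translate([269, 820, 0]) stool();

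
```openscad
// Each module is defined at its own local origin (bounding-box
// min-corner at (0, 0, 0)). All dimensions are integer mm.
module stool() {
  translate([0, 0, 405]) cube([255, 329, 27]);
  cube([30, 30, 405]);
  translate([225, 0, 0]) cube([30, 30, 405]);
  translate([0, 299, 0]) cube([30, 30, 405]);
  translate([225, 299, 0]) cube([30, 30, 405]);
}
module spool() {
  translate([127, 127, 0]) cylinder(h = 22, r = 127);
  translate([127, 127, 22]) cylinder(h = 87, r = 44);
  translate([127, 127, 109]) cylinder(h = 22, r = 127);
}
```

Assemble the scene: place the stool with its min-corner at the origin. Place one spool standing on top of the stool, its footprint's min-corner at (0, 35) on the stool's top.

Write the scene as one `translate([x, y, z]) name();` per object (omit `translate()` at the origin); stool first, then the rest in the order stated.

stool();
translate([0, 35, 432]) spool();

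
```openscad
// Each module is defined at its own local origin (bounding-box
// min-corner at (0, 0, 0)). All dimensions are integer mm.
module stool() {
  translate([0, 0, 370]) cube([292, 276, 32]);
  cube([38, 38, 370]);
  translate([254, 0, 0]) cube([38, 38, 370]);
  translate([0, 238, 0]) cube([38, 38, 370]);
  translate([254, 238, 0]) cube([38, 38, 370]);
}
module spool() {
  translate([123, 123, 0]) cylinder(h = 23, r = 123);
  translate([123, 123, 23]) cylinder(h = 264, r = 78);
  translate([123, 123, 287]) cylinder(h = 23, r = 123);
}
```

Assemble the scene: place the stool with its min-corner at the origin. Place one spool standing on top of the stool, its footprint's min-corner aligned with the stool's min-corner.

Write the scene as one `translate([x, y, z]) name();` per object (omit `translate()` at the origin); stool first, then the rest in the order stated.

stool();
translate([0, 0, 402]) spool();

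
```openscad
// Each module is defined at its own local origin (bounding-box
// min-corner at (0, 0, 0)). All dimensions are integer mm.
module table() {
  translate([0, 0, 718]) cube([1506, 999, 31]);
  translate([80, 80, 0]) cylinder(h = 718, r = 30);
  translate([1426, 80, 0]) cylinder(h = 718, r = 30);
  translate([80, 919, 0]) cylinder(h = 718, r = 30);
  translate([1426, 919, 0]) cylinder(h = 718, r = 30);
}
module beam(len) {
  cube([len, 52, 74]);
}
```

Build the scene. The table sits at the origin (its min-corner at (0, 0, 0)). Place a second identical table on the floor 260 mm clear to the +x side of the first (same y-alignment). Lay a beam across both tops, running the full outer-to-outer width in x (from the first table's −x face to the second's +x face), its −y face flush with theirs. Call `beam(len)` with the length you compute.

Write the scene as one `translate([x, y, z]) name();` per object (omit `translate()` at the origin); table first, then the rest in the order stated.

table();
translate([1766, 0, 0]) table();
translate([0, 0, 749]) beam(3272);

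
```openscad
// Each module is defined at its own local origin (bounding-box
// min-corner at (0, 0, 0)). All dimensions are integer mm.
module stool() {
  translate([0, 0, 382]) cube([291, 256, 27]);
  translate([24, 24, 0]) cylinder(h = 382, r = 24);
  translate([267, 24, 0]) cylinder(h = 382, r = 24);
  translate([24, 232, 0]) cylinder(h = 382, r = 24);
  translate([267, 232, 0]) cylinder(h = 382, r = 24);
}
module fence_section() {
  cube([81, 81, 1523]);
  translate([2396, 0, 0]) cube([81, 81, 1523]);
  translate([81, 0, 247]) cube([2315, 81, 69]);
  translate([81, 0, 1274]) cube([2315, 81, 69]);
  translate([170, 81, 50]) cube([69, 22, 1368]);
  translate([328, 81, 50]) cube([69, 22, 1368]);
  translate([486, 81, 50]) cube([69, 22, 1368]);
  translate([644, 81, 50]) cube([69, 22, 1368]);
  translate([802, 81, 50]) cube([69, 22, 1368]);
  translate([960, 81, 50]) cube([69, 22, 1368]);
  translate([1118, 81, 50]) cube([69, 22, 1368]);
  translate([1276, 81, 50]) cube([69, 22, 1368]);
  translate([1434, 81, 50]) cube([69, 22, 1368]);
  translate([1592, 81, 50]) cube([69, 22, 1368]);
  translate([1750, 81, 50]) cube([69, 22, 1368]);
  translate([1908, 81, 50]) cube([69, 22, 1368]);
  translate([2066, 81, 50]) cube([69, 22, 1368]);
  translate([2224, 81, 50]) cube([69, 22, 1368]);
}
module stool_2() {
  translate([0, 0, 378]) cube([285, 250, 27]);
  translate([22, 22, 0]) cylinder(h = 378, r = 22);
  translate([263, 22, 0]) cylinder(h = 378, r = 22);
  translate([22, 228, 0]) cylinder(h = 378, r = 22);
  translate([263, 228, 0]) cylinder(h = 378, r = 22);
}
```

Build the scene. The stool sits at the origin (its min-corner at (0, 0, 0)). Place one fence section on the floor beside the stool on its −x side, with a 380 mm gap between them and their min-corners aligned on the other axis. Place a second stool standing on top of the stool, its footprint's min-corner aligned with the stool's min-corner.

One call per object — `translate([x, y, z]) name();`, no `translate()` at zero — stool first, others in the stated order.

stool();
translate([-2857, 0, 0]) fence_section();
translate([0, 0, 409]) stool_2();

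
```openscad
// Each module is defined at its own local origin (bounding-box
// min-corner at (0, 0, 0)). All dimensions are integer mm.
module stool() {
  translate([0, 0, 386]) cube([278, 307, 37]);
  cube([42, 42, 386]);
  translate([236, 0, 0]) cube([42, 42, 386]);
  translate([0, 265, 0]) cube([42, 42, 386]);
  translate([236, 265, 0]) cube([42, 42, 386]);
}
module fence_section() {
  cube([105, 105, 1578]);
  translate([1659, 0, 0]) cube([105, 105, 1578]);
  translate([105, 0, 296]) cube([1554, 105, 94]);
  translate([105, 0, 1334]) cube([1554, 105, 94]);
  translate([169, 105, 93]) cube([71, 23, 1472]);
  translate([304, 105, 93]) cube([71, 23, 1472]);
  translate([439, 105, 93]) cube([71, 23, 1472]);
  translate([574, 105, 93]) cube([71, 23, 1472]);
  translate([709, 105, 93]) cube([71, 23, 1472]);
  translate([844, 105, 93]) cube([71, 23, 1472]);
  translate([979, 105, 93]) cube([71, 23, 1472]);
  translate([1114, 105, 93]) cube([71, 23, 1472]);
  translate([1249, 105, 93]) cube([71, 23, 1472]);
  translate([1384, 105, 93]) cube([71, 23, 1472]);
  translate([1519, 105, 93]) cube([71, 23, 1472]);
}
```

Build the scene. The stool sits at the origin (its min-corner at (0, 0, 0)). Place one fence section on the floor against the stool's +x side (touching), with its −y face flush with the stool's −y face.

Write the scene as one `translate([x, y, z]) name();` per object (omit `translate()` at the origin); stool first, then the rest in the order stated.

stool();
translate([278, 0, 0]) fence_section();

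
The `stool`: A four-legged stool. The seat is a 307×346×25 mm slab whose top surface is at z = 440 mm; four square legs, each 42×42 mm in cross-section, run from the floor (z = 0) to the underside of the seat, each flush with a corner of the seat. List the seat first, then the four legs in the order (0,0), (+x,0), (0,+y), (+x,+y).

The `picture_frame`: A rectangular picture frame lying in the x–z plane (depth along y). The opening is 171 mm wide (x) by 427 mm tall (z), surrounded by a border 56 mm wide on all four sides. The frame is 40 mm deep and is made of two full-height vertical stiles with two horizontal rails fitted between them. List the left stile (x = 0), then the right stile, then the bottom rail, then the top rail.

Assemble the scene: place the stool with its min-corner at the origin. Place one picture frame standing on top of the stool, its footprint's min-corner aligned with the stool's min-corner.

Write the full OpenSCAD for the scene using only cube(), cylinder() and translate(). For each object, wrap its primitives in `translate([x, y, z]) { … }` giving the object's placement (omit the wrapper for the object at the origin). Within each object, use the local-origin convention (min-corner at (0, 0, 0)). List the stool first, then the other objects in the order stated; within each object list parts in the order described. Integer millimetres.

translate([0, 0, 415]) cube([307, 346, 25]);
cube([42, 42, 415]);
translate([265, 0, 0]) cube([42, 42, 415]);
translate([0, 304, 0]) cube([42, 42, 415]);
translate([265, 304, 0]) cube([42, 42, 415]);
translate([0, 0, 440]) {
  cube([56, 40, 539]);
  translate([227, 0, 0]) cube([56, 40, 539]);
  translate([56, 0, 0]) cube([171, 40, 56]);
  translate([56, 0, 483]) cube([171, 40, 56]);
}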